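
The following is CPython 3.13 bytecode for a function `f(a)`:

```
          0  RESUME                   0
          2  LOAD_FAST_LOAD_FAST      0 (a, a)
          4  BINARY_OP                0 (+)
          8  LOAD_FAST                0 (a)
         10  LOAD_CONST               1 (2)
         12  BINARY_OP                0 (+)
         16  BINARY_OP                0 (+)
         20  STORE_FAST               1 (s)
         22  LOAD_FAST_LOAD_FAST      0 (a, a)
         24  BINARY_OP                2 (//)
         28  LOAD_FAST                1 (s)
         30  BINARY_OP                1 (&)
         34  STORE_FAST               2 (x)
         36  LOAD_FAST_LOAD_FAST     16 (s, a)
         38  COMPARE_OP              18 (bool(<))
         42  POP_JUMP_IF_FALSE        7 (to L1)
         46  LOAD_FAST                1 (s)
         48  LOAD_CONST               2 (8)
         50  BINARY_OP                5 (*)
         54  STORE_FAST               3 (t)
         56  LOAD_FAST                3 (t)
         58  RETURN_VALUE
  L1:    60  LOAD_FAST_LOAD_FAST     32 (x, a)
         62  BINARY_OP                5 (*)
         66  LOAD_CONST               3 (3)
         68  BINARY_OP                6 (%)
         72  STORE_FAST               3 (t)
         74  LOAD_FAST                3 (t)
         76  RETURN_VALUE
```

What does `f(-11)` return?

LOAD_FAST_LOAD_FAST a,a → push -11,-11. Stack: [-11, -11]
BINARY_OP + → -11 + -11 = -22. Stack: [-22]
LOAD_FAST a → push -11. Stack: [-22, -11]
LOAD_CONST → push 2. Stack: [-22, -11, 2]
BINARY_OP + → -11 + 2 = -9. Stack: [-22, -9]
BINARY_OP + → -22 + -9 = -31. Stack: [-31]
STORE_FAST s → s=-31. Stack: []
LOAD_FAST_LOAD_FAST a,a → push -11,-11. Stack: [-11, -11]
BINARY_OP // → -11 // -11 = 1. Stack: [1]
LOAD_FAST s → push -31. Stack: [1, -31]
BINARY_OP & → 1 & -31 = 1. Stack: [1]
STORE_FAST x → x=1. Stack: []
LOAD_FAST_LOAD_FAST s,a → push -31,-11. Stack: [-31, -11]
COMPARE_OP bool(<) → -31 vs -11 = True. Stack: [True]
POP_JUMP_IF_FALSE → pop True; no jump. Stack: []
LOAD_FAST s → push -31. Stack: [-31]
LOAD_CONST → push 8. Stack: [-31, 8]
BINARY_OP * → -31 * 8 = -248. Stack: [-248]
STORE_FAST t → t=-248. Stack: []
LOAD_FAST t → push -248. Stack: [-248]
RETURN_VALUE → return -248.

-248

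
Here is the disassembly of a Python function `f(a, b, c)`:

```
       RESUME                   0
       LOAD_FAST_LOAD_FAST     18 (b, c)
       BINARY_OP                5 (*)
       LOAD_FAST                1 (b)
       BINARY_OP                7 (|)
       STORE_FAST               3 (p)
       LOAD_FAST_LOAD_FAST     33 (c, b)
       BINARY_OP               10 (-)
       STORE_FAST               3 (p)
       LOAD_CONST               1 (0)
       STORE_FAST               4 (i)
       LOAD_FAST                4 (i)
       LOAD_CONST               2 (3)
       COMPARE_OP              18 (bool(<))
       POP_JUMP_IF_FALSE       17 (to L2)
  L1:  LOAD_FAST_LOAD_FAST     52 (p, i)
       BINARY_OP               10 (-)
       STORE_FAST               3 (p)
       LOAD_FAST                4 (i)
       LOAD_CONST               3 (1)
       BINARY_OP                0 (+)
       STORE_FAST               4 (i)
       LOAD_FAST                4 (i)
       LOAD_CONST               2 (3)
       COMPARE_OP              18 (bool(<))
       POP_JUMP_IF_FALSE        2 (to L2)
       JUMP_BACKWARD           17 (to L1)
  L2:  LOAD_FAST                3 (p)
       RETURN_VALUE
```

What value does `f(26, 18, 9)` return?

-12

LOAD_FAST_LOAD_FAST b,c → push 18,9. Stack: [18, 9]
BINARY_OP * → 18 * 9 = 162. Stack: [162]
LOAD_FAST b → push 18. Stack: [162, 18]
BINARY_OP | → 162 | 18 = 178. Stack: [178]
STORE_FAST p → p=178. Stack: []
LOAD_FAST_LOAD_FAST c,b → push 9,18. Stack: [9, 18]
BINARY_OP - → 9 - 18 = -9. Stack: [-9]
STORE_FAST p → p=-9. Stack: []
LOAD_CONST → push 0. Stack: [0]
STORE_FAST i → i=0. Stack: []
LOAD_FAST i → push 0. Stack: [0]
LOAD_CONST → push 3. Stack: [0, 3]
COMPARE_OP bool(<) → 0 vs 3 = True. Stack: [True]
POP_JUMP_IF_FALSE → pop True; no jump. Stack: []
LOAD_FAST_LOAD_FAST p,i → push -9,0. Stack: [-9, 0]
BINARY_OP - → -9 - 0 = -9. Stack: [-9]
STORE_FAST p → p=-9. Stack: []
LOAD_FAST i → push 0. Stack: [0]
LOAD_CONST → push 1. Stack: [0, 1]
BINARY_OP + → 0 + 1 = 1. Stack: [1]
STORE_FAST i → i=1. Stack: []
LOAD_FAST i → push 1. Stack: [1]
LOAD_CONST → push 3. Stack: [1, 3]
COMPARE_OP bool(<) → 1 vs 3 = True. Stack: [True]
POP_JUMP_IF_FALSE → pop True; no jump. Stack: []
LOAD_FAST_LOAD_FAST p,i → push -9,1. Stack: [-9, 1]
BINARY_OP - → -9 - 1 = -10. Stack: [-10]
STORE_FAST p → p=-10. Stack: []
LOAD_FAST i → push 1. Stack: [1]
LOAD_CONST → push 1. Stack: [1, 1]
BINARY_OP + → 1 + 1 = 2. Stack: [2]
STORE_FAST i → i=2. Stack: []
LOAD_FAST i → push 2. Stack: [2]
LOAD_CONST → push 3. Stack: [2, 3]
COMPARE_OP bool(<) → 2 vs 3 = True. Stack: [True]
POP_JUMP_IF_FALSE → pop True; no jump. Stack: []
LOAD_FAST_LOAD_FAST p,i → push -10,2. Stack: [-10, 2]
BINARY_OP - → -10 - 2 = -12. Stack: [-12]
STORE_FAST p → p=-12. Stack: []
LOAD_FAST i → push 2. Stack: [2]
LOAD_CONST → push 1. Stack: [2, 1]
BINARY_OP + → 2 + 1 = 3. Stack: [3]
STORE_FAST i → i=3. Stack: []
LOAD_FAST i → push 3. Stack: [3]
LOAD_CONST → push 3. Stack: [3, 3]
COMPARE_OP bool(<) → 3 vs 3 = False. Stack: [False]
POP_JUMP_IF_FALSE → pop False; jump. Stack: []
LOAD_FAST p → push -12. Stack: [-12]
RETURN_VALUE → return -12.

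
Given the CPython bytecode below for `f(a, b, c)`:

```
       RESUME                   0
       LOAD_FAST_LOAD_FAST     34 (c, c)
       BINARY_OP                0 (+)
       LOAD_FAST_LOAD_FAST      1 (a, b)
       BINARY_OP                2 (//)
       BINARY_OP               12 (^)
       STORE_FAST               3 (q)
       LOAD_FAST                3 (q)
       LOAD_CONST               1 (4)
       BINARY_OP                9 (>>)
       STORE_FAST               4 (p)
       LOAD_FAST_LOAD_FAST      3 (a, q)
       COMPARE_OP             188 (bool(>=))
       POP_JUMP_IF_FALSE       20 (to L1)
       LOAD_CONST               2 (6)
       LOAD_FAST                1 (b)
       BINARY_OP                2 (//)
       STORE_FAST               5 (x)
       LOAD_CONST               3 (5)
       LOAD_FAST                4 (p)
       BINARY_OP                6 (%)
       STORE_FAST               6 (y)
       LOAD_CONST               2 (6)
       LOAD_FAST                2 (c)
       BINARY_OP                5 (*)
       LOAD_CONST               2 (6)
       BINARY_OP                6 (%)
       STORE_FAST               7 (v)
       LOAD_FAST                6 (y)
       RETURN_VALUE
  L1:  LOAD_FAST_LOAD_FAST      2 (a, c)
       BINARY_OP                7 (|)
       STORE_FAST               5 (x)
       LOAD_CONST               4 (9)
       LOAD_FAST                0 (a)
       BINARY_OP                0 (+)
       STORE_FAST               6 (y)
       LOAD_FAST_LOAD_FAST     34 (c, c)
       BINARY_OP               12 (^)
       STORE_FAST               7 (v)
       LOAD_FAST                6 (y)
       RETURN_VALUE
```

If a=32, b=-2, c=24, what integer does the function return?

-3

LOAD_FAST_LOAD_FAST c,c → push 24,24. Stack: [24, 24]
BINARY_OP + → 24 + 24 = 48. Stack: [48]
LOAD_FAST_LOAD_FAST a,b → push 32,-2. Stack: [48, 32, -2]
BINARY_OP // → 32 // -2 = -16. Stack: [48, -16]
BINARY_OP ^ → 48 ^ -16 = -64. Stack: [-64]
STORE_FAST q → q=-64. Stack: []
LOAD_FAST q → push -64. Stack: [-64]
LOAD_CONST → push 4. Stack: [-64, 4]
BINARY_OP >> → -64 >> 4 = -4. Stack: [-4]
STORE_FAST p → p=-4. Stack: []
LOAD_FAST_LOAD_FAST a,q → push 32,-64. Stack: [32, -64]
COMPARE_OP bool(>=) → 32 vs -64 = True. Stack: [True]
POP_JUMP_IF_FALSE → pop True; no jump. Stack: []
LOAD_CONST → push 6. Stack: [6]
LOAD_FAST b → push -2. Stack: [6, -2]
BINARY_OP // → 6 // -2 = -3. Stack: [-3]
STORE_FAST x → x=-3. Stack: []
LOAD_CONST → push 5. Stack: [5]
LOAD_FAST p → push -4. Stack: [5, -4]
BINARY_OP % → 5 % -4 = -3. Stack: [-3]
STORE_FAST y → y=-3. Stack: []
LOAD_CONST → push 6. Stack: [6]
LOAD_FAST c → push 24. Stack: [6, 24]
BINARY_OP * → 6 * 24 = 144. Stack: [144]
LOAD_CONST → push 6. Stack: [144, 6]
BINARY_OP % → 144 % 6 = 0. Stack: [0]
STORE_FAST v → v=0. Stack: []
LOAD_FAST y → push -3. Stack: [-3]
RETURN_VALUE → return -3.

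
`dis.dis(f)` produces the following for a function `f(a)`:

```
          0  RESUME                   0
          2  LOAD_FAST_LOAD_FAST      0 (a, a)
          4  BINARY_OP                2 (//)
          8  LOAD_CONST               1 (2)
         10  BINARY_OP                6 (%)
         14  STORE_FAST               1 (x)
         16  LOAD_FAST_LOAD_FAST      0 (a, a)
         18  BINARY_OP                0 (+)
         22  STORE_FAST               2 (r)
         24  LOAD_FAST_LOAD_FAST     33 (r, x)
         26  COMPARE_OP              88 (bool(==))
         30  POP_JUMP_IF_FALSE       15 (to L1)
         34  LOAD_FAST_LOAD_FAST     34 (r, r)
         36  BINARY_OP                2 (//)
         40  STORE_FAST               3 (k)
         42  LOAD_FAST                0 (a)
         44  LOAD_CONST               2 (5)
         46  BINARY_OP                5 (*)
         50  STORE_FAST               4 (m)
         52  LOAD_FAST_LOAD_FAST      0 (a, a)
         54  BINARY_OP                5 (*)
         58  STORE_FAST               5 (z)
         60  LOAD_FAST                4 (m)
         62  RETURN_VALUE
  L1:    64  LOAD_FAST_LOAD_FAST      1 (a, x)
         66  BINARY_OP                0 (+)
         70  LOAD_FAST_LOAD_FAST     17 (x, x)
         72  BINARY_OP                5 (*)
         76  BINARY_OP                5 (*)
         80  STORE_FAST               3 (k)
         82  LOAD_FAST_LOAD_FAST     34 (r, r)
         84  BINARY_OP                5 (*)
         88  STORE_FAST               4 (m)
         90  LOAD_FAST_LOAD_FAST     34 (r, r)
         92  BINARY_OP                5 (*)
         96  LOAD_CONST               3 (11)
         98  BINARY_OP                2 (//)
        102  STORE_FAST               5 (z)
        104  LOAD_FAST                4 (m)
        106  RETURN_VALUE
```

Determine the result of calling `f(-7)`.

LOAD_FAST_LOAD_FAST a,a → push -7,-7. Stack: [-7, -7]
BINARY_OP // → -7 // -7 = 1. Stack: [1]
LOAD_CONST → push 2. Stack: [1, 2]
BINARY_OP % → 1 % 2 = 1. Stack: [1]
STORE_FAST x → x=1. Stack: []
LOAD_FAST_LOAD_FAST a,a → push -7,-7. Stack: [-7, -7]
BINARY_OP + → -7 + -7 = -14. Stack: [-14]
STORE_FAST r → r=-14. Stack: []
LOAD_FAST_LOAD_FAST r,x → push -14,1. Stack: [-14, 1]
COMPARE_OP bool(==) → -14 vs 1 = False. Stack: [False]
POP_JUMP_IF_FALSE → pop False; jump. Stack: []
LOAD_FAST_LOAD_FAST a,x → push -7,1. Stack: [-7, 1]
BINARY_OP + → -7 + 1 = -6. Stack: [-6]
LOAD_FAST_LOAD_FAST x,x → push 1,1. Stack: [-6, 1, 1]
BINARY_OP * → 1 * 1 = 1. Stack: [-6, 1]
BINARY_OP * → -6 * 1 = -6. Stack: [-6]
STORE_FAST k → k=-6. Stack: []
LOAD_FAST_LOAD_FAST r,r → push -14,-14. Stack: [-14, -14]
BINARY_OP * → -14 * -14 = 196. Stack: [196]
STORE_FAST m → m=196. Stack: []
LOAD_FAST_LOAD_FAST r,r → push -14,-14. Stack: [-14, -14]
BINARY_OP * → -14 * -14 = 196. Stack: [196]
LOAD_CONST → push 11. Stack: [196, 11]
BINARY_OP // → 196 // 11 = 17. Stack: [17]
STORE_FAST z → z=17. Stack: []
LOAD_FAST m → push 196. Stack: [196]
RETURN_VALUE → return 196.

196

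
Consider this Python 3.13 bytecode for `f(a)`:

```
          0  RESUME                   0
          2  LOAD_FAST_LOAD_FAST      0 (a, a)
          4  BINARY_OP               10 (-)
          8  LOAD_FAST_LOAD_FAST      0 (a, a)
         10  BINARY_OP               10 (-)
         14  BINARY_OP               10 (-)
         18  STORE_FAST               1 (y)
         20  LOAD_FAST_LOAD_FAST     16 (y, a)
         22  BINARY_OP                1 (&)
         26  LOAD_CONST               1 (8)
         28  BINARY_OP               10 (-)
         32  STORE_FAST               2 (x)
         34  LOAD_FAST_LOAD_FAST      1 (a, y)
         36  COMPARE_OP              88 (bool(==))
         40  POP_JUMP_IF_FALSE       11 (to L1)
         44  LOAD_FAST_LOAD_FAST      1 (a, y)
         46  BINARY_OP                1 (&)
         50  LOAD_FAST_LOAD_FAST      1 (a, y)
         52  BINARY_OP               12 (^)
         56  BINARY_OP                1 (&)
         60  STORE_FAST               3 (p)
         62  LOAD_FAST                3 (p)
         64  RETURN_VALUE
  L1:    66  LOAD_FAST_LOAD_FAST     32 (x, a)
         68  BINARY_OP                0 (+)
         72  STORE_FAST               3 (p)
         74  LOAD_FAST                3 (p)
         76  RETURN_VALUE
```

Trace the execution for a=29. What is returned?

LOAD_FAST_LOAD_FAST a,a → push 29,29. Stack: [29, 29]
BINARY_OP - → 29 - 29 = 0. Stack: [0]
LOAD_FAST_LOAD_FAST a,a → push 29,29. Stack: [0, 29, 29]
BINARY_OP - → 29 - 29 = 0. Stack: [0, 0]
BINARY_OP - → 0 - 0 = 0. Stack: [0]
STORE_FAST y → y=0. Stack: []
LOAD_FAST_LOAD_FAST y,a → push 0,29. Stack: [0, 29]
BINARY_OP & → 0 & 29 = 0. Stack: [0]
LOAD_CONST → push 8. Stack: [0, 8]
BINARY_OP - → 0 - 8 = -8. Stack: [-8]
STORE_FAST x → x=-8. Stack: []
LOAD_FAST_LOAD_FAST a,y → push 29,0. Stack: [29, 0]
COMPARE_OP bool(==) → 29 vs 0 = False. Stack: [False]
POP_JUMP_IF_FALSE → pop False; jump. Stack: []
LOAD_FAST_LOAD_FAST x,a → push -8,29. Stack: [-8, 29]
BINARY_OP + → -8 + 29 = 21. Stack: [21]
STORE_FAST p → p=21. Stack: []
LOAD_FAST p → push 21. Stack: [21]
RETURN_VALUE → return 21.

21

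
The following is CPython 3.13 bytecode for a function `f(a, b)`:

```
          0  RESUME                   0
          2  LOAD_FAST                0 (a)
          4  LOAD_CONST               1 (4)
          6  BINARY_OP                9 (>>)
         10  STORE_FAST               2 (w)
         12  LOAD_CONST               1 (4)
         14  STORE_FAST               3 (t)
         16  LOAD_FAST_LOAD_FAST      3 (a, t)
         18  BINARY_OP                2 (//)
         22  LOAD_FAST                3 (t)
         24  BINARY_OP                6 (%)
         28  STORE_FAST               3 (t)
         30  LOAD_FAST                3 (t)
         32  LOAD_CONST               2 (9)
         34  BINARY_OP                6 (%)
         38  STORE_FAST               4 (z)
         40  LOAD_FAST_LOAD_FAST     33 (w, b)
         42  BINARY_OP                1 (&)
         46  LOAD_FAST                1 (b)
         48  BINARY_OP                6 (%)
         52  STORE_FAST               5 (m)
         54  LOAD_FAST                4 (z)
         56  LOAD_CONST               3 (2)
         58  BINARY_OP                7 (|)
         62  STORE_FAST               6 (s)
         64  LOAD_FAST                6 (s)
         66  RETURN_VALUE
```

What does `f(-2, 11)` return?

3

LOAD_FAST a → push -2. Stack: [-2]
LOAD_CONST → push 4. Stack: [-2, 4]
BINARY_OP >> → -2 >> 4 = -1. Stack: [-1]
STORE_FAST w → w=-1. Stack: []
LOAD_CONST → push 4. Stack: [4]
STORE_FAST t → t=4. Stack: []
LOAD_FAST_LOAD_FAST a,t → push -2,4. Stack: [-2, 4]
BINARY_OP // → -2 // 4 = -1. Stack: [-1]
LOAD_FAST t → push 4. Stack: [-1, 4]
BINARY_OP % → -1 % 4 = 3. Stack: [3]
STORE_FAST t → t=3. Stack: []
LOAD_FAST t → push 3. Stack: [3]
LOAD_CONST → push 9. Stack: [3, 9]
BINARY_OP % → 3 % 9 = 3. Stack: [3]
STORE_FAST z → z=3. Stack: []
LOAD_FAST_LOAD_FAST w,b → push -1,11. Stack: [-1, 11]
BINARY_OP & → -1 & 11 = 11. Stack: [11]
LOAD_FAST b → push 11. Stack: [11, 11]
BINARY_OP % → 11 % 11 = 0. Stack: [0]
STORE_FAST m → m=0. Stack: []
LOAD_FAST z → push 3. Stack: [3]
LOAD_CONST → push 2. Stack: [3, 2]
BINARY_OP | → 3 | 2 = 3. Stack: [3]
STORE_FAST s → s=3. Stack: []
LOAD_FAST s → push 3. Stack: [3]
RETURN_VALUE → return 3.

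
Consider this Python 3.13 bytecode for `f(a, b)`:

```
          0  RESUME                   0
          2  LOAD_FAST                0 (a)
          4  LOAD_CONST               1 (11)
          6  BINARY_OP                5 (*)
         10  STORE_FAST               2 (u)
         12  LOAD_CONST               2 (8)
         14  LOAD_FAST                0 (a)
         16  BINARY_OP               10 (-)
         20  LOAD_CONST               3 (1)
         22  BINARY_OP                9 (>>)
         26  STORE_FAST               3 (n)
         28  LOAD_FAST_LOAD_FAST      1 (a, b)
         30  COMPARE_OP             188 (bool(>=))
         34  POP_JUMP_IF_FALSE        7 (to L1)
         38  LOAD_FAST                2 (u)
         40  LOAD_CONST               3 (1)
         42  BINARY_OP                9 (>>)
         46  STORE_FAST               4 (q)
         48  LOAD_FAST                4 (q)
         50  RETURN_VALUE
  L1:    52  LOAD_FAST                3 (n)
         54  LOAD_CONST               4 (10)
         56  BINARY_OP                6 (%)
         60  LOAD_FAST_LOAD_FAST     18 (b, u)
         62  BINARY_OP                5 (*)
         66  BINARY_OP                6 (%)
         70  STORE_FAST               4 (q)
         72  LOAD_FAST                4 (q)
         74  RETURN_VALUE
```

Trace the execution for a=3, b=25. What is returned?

2

LOAD_FAST a → push 3. Stack: [3]
LOAD_CONST → push 11. Stack: [3, 11]
BINARY_OP * → 3 * 11 = 33. Stack: [33]
STORE_FAST u → u=33. Stack: []
LOAD_CONST → push 8. Stack: [8]
LOAD_FAST a → push 3. Stack: [8, 3]
BINARY_OP - → 8 - 3 = 5. Stack: [5]
LOAD_CONST → push 1. Stack: [5, 1]
BINARY_OP >> → 5 >> 1 = 2. Stack: [2]
STORE_FAST n → n=2. Stack: []
LOAD_FAST_LOAD_FAST a,b → push 3,25. Stack: [3, 25]
COMPARE_OP bool(>=) → 3 vs 25 = False. Stack: [False]
POP_JUMP_IF_FALSE → pop False; jump. Stack: []
LOAD_FAST n → push 2. Stack: [2]
LOAD_CONST → push 10. Stack: [2, 10]
BINARY_OP % → 2 % 10 = 2. Stack: [2]
LOAD_FAST_LOAD_FAST b,u → push 25,33. Stack: [2, 25, 33]
BINARY_OP * → 25 * 33 = 825. Stack: [2, 825]
BINARY_OP % → 2 % 825 = 2. Stack: [2]
STORE_FAST q → q=2. Stack: []
LOAD_FAST q → push 2. Stack: [2]
RETURN_VALUE → return 2.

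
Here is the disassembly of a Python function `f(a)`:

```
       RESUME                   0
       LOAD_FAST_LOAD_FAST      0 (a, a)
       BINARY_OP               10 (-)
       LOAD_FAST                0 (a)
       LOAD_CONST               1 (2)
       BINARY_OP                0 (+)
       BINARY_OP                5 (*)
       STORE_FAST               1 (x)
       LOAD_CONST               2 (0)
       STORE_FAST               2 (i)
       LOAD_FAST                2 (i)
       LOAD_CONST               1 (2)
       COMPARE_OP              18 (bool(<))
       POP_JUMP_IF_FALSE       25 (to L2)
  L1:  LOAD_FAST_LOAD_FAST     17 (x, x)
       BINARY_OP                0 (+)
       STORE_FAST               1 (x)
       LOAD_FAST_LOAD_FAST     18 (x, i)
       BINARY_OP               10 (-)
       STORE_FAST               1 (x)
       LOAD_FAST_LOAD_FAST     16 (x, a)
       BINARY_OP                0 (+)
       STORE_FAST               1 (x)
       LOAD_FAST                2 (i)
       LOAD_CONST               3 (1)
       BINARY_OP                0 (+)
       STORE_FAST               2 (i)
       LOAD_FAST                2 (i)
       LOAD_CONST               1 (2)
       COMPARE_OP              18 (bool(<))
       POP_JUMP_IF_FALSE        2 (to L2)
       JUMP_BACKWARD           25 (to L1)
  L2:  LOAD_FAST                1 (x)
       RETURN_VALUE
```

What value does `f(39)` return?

116

LOAD_FAST_LOAD_FAST a,a → push 39,39. Stack: [39, 39]
BINARY_OP - → 39 - 39 = 0. Stack: [0]
LOAD_FAST a → push 39. Stack: [0, 39]
LOAD_CONST → push 2. Stack: [0, 39, 2]
BINARY_OP + → 39 + 2 = 41. Stack: [0, 41]
BINARY_OP * → 0 * 41 = 0. Stack: [0]
STORE_FAST x → x=0. Stack: []
LOAD_CONST → push 0. Stack: [0]
STORE_FAST i → i=0. Stack: []
LOAD_FAST i → push 0. Stack: [0]
LOAD_CONST → push 2. Stack: [0, 2]
COMPARE_OP bool(<) → 0 vs 2 = True. Stack: [True]
POP_JUMP_IF_FALSE → pop True; no jump. Stack: []
LOAD_FAST_LOAD_FAST x,x → push 0,0. Stack: [0, 0]
BINARY_OP + → 0 + 0 = 0. Stack: [0]
STORE_FAST x → x=0. Stack: []
LOAD_FAST_LOAD_FAST x,i → push 0,0. Stack: [0, 0]
BINARY_OP - → 0 - 0 = 0. Stack: [0]
STORE_FAST x → x=0. Stack: []
LOAD_FAST_LOAD_FAST x,a → push 0,39. Stack: [0, 39]
BINARY_OP + → 0 + 39 = 39. Stack: [39]
STORE_FAST x → x=39. Stack: []
LOAD_FAST i → push 0. Stack: [0]
LOAD_CONST → push 1. Stack: [0, 1]
BINARY_OP + → 0 + 1 = 1. Stack: [1]
STORE_FAST i → i=1. Stack: []
LOAD_FAST i → push 1. Stack: [1]
LOAD_CONST → push 2. Stack: [1, 2]
COMPARE_OP bool(<) → 1 vs 2 = True. Stack: [True]
POP_JUMP_IF_FALSE → pop True; no jump. Stack: []
LOAD_FAST_LOAD_FAST x,x → push 39,39. Stack: [39, 39]
BINARY_OP + → 39 + 39 = 78. Stack: [78]
STORE_FAST x → x=78. Stack: []
LOAD_FAST_LOAD_FAST x,i → push 78,1. Stack: [78, 1]
BINARY_OP - → 78 - 1 = 77. Stack: [77]
STORE_FAST x → x=77. Stack: []
LOAD_FAST_LOAD_FAST x,a → push 77,39. Stack: [77, 39]
BINARY_OP + → 77 + 39 = 116. Stack: [116]
STORE_FAST x → x=116. Stack: []
LOAD_FAST i → push 1. Stack: [1]
LOAD_CONST → push 1. Stack: [1, 1]
BINARY_OP + → 1 + 1 = 2. Stack: [2]
STORE_FAST i → i=2. Stack: []
LOAD_FAST i → push 2. Stack: [2]
LOAD_CONST → push 2. Stack: [2, 2]
COMPARE_OP bool(<) → 2 vs 2 = False. Stack: [False]
POP_JUMP_IF_FALSE → pop False; jump. Stack: []
LOAD_FAST x → push 116. Stack: [116]
RETURN_VALUE → return 116.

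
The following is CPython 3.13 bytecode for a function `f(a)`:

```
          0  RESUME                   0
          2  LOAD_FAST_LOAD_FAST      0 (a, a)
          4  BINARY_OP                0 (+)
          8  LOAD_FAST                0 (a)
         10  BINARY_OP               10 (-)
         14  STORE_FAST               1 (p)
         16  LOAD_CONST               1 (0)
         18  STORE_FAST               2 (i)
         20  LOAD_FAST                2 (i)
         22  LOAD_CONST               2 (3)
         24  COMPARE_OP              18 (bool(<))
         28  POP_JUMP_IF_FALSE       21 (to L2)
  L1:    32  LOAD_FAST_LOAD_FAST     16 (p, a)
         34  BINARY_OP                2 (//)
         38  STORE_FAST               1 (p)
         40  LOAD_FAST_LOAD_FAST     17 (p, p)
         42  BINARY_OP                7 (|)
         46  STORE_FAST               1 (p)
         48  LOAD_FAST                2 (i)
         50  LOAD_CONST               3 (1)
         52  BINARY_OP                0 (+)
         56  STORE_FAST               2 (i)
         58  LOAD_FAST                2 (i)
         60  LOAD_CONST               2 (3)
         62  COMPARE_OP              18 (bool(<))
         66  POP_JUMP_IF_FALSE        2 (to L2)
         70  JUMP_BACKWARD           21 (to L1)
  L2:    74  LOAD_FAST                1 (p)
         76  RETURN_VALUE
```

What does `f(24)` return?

0

LOAD_FAST_LOAD_FAST a,a → push 24,24. Stack: [24, 24]
BINARY_OP + → 24 + 24 = 48. Stack: [48]
LOAD_FAST a → push 24. Stack: [48, 24]
BINARY_OP - → 48 - 24 = 24. Stack: [24]
STORE_FAST p → p=24. Stack: []
LOAD_CONST → push 0. Stack: [0]
STORE_FAST i → i=0. Stack: []
LOAD_FAST i → push 0. Stack: [0]
LOAD_CONST → push 3. Stack: [0, 3]
COMPARE_OP bool(<) → 0 vs 3 = True. Stack: [True]
POP_JUMP_IF_FALSE → pop True; no jump. Stack: []
LOAD_FAST_LOAD_FAST p,a → push 24,24. Stack: [24, 24]
BINARY_OP // → 24 // 24 = 1. Stack: [1]
STORE_FAST p → p=1. Stack: []
LOAD_FAST_LOAD_FAST p,p → push 1,1. Stack: [1, 1]
BINARY_OP | → 1 | 1 = 1. Stack: [1]
STORE_FAST p → p=1. Stack: []
LOAD_FAST i → push 0. Stack: [0]
LOAD_CONST → push 1. Stack: [0, 1]
BINARY_OP + → 0 + 1 = 1. Stack: [1]
STORE_FAST i → i=1. Stack: []
LOAD_FAST i → push 1. Stack: [1]
LOAD_CONST → push 3. Stack: [1, 3]
COMPARE_OP bool(<) → 1 vs 3 = True. Stack: [True]
POP_JUMP_IF_FALSE → pop True; no jump. Stack: []
LOAD_FAST_LOAD_FAST p,a → push 1,24. Stack: [1, 24]
BINARY_OP // → 1 // 24 = 0. Stack: [0]
STORE_FAST p → p=0. Stack: []
LOAD_FAST_LOAD_FAST p,p → push 0,0. Stack: [0, 0]
BINARY_OP | → 0 | 0 = 0. Stack: [0]
STORE_FAST p → p=0. Stack: []
LOAD_FAST i → push 1. Stack: [1]
LOAD_CONST → push 1. Stack: [1, 1]
BINARY_OP + → 1 + 1 = 2. Stack: [2]
STORE_FAST i → i=2. Stack: []
LOAD_FAST i → push 2. Stack: [2]
LOAD_CONST → push 3. Stack: [2, 3]
COMPARE_OP bool(<) → 2 vs 3 = True. Stack: [True]
POP_JUMP_IF_FALSE → pop True; no jump. Stack: []
LOAD_FAST_LOAD_FAST p,a → push 0,24. Stack: [0, 24]
BINARY_OP // → 0 // 24 = 0. Stack: [0]
STORE_FAST p → p=0. Stack: []
LOAD_FAST_LOAD_FAST p,p → push 0,0. Stack: [0, 0]
BINARY_OP | → 0 | 0 = 0. Stack: [0]
STORE_FAST p → p=0. Stack: []
LOAD_FAST i → push 2. Stack: [2]
LOAD_CONST → push 1. Stack: [2, 1]
BINARY_OP + → 2 + 1 = 3. Stack: [3]
STORE_FAST i → i=3. Stack: []
LOAD_FAST i → push 3. Stack: [3]
LOAD_CONST → push 3. Stack: [3, 3]
COMPARE_OP bool(<) → 3 vs 3 = False. Stack: [False]
POP_JUMP_IF_FALSE → pop False; jump. Stack: []
LOAD_FAST p → push 0. Stack: [0]
RETURN_VALUE → return 0.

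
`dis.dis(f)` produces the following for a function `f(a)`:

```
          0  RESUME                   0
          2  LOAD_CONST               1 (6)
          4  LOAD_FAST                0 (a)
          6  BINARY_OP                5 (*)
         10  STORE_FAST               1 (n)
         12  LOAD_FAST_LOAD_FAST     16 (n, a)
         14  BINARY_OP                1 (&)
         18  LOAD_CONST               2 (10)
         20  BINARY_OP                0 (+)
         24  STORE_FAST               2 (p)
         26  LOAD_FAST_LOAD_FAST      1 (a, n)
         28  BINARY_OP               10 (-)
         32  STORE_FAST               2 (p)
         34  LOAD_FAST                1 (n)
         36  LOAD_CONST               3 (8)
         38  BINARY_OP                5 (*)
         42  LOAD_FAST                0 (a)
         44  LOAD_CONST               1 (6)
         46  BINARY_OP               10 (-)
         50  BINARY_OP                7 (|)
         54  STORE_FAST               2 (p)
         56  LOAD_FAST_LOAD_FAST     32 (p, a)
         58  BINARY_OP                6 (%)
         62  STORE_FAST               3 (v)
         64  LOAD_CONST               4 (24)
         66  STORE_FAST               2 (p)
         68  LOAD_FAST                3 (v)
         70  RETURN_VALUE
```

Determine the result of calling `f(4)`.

2

LOAD_CONST → push 6. Stack: [6]
LOAD_FAST a → push 4. Stack: [6, 4]
BINARY_OP * → 6 * 4 = 24. Stack: [24]
STORE_FAST n → n=24. Stack: []
LOAD_FAST_LOAD_FAST n,a → push 24,4. Stack: [24, 4]
BINARY_OP & → 24 & 4 = 0. Stack: [0]
LOAD_CONST → push 10. Stack: [0, 10]
BINARY_OP + → 0 + 10 = 10. Stack: [10]
STORE_FAST p → p=10. Stack: []
LOAD_FAST_LOAD_FAST a,n → push 4,24. Stack: [4, 24]
BINARY_OP - → 4 - 24 = -20. Stack: [-20]
STORE_FAST p → p=-20. Stack: []
LOAD_FAST n → push 24. Stack: [24]
LOAD_CONST → push 8. Stack: [24, 8]
BINARY_OP * → 24 * 8 = 192. Stack: [192]
LOAD_FAST a → push 4. Stack: [192, 4]
LOAD_CONST → push 6. Stack: [192, 4, 6]
BINARY_OP - → 4 - 6 = -2. Stack: [192, -2]
BINARY_OP | → 192 | -2 = -2. Stack: [-2]
STORE_FAST p → p=-2. Stack: []
LOAD_FAST_LOAD_FAST p,a → push -2,4. Stack: [-2, 4]
BINARY_OP % → -2 % 4 = 2. Stack: [2]
STORE_FAST v → v=2. Stack: []
LOAD_CONST → push 24. Stack: [24]
STORE_FAST p → p=24. Stack: []
LOAD_FAST v → push 2. Stack: [2]
RETURN_VALUE → return 2.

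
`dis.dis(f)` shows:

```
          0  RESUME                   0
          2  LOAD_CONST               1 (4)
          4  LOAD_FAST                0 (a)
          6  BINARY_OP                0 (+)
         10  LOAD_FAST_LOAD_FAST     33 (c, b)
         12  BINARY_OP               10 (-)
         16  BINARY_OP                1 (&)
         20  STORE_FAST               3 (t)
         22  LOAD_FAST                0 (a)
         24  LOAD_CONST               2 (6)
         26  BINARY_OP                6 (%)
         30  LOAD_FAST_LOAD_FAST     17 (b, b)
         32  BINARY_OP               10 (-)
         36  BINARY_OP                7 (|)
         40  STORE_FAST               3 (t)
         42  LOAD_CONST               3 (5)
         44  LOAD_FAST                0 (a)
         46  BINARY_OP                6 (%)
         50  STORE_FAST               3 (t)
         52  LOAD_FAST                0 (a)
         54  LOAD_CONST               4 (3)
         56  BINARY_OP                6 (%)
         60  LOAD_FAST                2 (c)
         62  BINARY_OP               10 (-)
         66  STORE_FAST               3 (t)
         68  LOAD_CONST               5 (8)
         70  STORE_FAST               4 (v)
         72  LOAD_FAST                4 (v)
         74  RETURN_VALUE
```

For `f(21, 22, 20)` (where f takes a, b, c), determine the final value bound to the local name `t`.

-20

LOAD_CONST → push 4. Stack: [4]
LOAD_FAST a → push 21. Stack: [4, 21]
BINARY_OP + → 4 + 21 = 25. Stack: [25]
LOAD_FAST_LOAD_FAST c,b → push 20,22. Stack: [25, 20, 22]
BINARY_OP - → 20 - 22 = -2. Stack: [25, -2]
BINARY_OP & → 25 & -2 = 24. Stack: [24]
STORE_FAST t → t=24. Stack: []
LOAD_FAST a → push 21. Stack: [21]
LOAD_CONST → push 6. Stack: [21, 6]
BINARY_OP % → 21 % 6 = 3. Stack: [3]
LOAD_FAST_LOAD_FAST b,b → push 22,22. Stack: [3, 22, 22]
BINARY_OP - → 22 - 22 = 0. Stack: [3, 0]
BINARY_OP | → 3 | 0 = 3. Stack: [3]
STORE_FAST t → t=3. Stack: []
LOAD_CONST → push 5. Stack: [5]
LOAD_FAST a → push 21. Stack: [5, 21]
BINARY_OP % → 5 % 21 = 5. Stack: [5]
STORE_FAST t → t=5. Stack: []
LOAD_FAST a → push 21. Stack: [21]
LOAD_CONST → push 3. Stack: [21, 3]
BINARY_OP % → 21 % 3 = 0. Stack: [0]
LOAD_FAST c → push 20. Stack: [0, 20]
BINARY_OP - → 0 - 20 = -20. Stack: [-20]
STORE_FAST t → t=-20. Stack: []
LOAD_CONST → push 8. Stack: [8]
STORE_FAST v → v=8. Stack: []
LOAD_FAST v → push 8. Stack: [8]
RETURN_VALUE → return 8.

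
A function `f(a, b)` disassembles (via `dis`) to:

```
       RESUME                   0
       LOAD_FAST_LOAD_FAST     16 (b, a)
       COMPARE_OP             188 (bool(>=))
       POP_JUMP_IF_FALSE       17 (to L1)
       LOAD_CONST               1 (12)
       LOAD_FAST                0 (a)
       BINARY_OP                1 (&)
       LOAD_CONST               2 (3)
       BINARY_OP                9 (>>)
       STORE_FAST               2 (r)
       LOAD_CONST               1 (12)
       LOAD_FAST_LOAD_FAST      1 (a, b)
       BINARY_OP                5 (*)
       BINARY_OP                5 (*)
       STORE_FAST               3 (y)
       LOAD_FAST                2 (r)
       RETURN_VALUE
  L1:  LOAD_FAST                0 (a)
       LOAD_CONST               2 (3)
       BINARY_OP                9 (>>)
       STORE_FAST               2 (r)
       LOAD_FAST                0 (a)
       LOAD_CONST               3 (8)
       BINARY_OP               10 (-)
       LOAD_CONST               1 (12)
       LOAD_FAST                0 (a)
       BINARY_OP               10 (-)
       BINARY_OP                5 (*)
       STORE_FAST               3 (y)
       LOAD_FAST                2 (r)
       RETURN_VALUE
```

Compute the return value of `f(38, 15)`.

LOAD_FAST_LOAD_FAST b,a → push 15,38. Stack: [15, 38]
COMPARE_OP bool(>=) → 15 vs 38 = False. Stack: [False]
POP_JUMP_IF_FALSE → pop False; jump. Stack: []
LOAD_FAST a → push 38. Stack: [38]
LOAD_CONST → push 3. Stack: [38, 3]
BINARY_OP >> → 38 >> 3 = 4. Stack: [4]
STORE_FAST r → r=4. Stack: []
LOAD_FAST a → push 38. Stack: [38]
LOAD_CONST → push 8. Stack: [38, 8]
BINARY_OP - → 38 - 8 = 30. Stack: [30]
LOAD_CONST → push 12. Stack: [30, 12]
LOAD_FAST a → push 38. Stack: [30, 12, 38]
BINARY_OP - → 12 - 38 = -26. Stack: [30, -26]
BINARY_OP * → 30 * -26 = -780. Stack: [-780]
STORE_FAST y → y=-780. Stack: []
LOAD_FAST r → push 4. Stack: [4]
RETURN_VALUE → return 4.

4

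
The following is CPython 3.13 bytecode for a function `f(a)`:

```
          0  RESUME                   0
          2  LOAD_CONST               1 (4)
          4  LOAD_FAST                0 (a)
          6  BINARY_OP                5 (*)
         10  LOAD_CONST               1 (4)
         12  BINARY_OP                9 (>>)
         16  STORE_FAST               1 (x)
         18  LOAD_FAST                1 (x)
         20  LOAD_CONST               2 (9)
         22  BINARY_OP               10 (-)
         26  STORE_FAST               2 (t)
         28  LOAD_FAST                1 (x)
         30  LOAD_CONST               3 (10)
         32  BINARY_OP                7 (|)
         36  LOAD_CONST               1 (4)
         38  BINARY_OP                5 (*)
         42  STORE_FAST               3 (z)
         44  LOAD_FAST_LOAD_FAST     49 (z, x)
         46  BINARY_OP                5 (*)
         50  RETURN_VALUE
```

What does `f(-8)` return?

LOAD_CONST → push 4. Stack: [4]
LOAD_FAST a → push -8. Stack: [4, -8]
BINARY_OP * → 4 * -8 = -32. Stack: [-32]
LOAD_CONST → push 4. Stack: [-32, 4]
BINARY_OP >> → -32 >> 4 = -2. Stack: [-2]
STORE_FAST x → x=-2. Stack: []
LOAD_FAST x → push -2. Stack: [-2]
LOAD_CONST → push 9. Stack: [-2, 9]
BINARY_OP - → -2 - 9 = -11. Stack: [-11]
STORE_FAST t → t=-11. Stack: []
LOAD_FAST x → push -2. Stack: [-2]
LOAD_CONST → push 10. Stack: [-2, 10]
BINARY_OP | → -2 | 10 = -2. Stack: [-2]
LOAD_CONST → push 4. Stack: [-2, 4]
BINARY_OP * → -2 * 4 = -8. Stack: [-8]
STORE_FAST z → z=-8. Stack: []
LOAD_FAST_LOAD_FAST z,x → push -8,-2. Stack: [-8, -2]
BINARY_OP * → -8 * -2 = 16. Stack: [16]
RETURN_VALUE → return 16.

16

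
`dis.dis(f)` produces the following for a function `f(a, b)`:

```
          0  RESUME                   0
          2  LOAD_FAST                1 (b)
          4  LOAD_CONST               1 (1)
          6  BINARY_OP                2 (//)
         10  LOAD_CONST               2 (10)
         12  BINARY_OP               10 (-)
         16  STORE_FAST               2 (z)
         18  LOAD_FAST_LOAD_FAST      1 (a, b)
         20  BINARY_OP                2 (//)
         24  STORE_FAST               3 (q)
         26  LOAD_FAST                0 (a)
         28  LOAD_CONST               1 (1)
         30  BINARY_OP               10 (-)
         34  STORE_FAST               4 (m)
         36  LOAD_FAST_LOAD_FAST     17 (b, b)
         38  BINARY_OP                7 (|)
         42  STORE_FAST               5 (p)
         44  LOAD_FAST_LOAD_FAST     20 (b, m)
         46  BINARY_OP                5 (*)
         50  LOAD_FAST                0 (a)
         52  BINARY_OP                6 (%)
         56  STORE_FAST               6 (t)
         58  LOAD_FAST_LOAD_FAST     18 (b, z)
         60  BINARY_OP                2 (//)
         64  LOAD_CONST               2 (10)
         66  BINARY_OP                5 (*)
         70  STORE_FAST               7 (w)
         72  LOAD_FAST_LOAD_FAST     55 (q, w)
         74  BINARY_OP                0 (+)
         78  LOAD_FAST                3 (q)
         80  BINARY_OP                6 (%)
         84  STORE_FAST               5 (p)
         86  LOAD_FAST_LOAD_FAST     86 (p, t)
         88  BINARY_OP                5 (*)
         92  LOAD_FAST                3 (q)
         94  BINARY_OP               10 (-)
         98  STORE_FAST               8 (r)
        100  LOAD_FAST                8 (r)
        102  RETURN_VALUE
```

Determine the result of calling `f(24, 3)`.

LOAD_FAST b → push 3. Stack: [3]
LOAD_CONST → push 1. Stack: [3, 1]
BINARY_OP // → 3 // 1 = 3. Stack: [3]
LOAD_CONST → push 10. Stack: [3, 10]
BINARY_OP - → 3 - 10 = -7. Stack: [-7]
STORE_FAST z → z=-7. Stack: []
LOAD_FAST_LOAD_FAST a,b → push 24,3. Stack: [24, 3]
BINARY_OP // → 24 // 3 = 8. Stack: [8]
STORE_FAST q → q=8. Stack: []
LOAD_FAST a → push 24. Stack: [24]
LOAD_CONST → push 1. Stack: [24, 1]
BINARY_OP - → 24 - 1 = 23. Stack: [23]
STORE_FAST m → m=23. Stack: []
LOAD_FAST_LOAD_FAST b,b → push 3,3. Stack: [3, 3]
BINARY_OP | → 3 | 3 = 3. Stack: [3]
STORE_FAST p → p=3. Stack: []
LOAD_FAST_LOAD_FAST b,m → push 3,23. Stack: [3, 23]
BINARY_OP * → 3 * 23 = 69. Stack: [69]
LOAD_FAST a → push 24. Stack: [69, 24]
BINARY_OP % → 69 % 24 = 21. Stack: [21]
STORE_FAST t → t=21. Stack: []
LOAD_FAST_LOAD_FAST b,z → push 3,-7. Stack: [3, -7]
BINARY_OP // → 3 // -7 = -1. Stack: [-1]
LOAD_CONST → push 10. Stack: [-1, 10]
BINARY_OP * → -1 * 10 = -10. Stack: [-10]
STORE_FAST w → w=-10. Stack: []
LOAD_FAST_LOAD_FAST q,w → push 8,-10. Stack: [8, -10]
BINARY_OP + → 8 + -10 = -2. Stack: [-2]
LOAD_FAST q → push 8. Stack: [-2, 8]
BINARY_OP % → -2 % 8 = 6. Stack: [6]
STORE_FAST p → p=6. Stack: []
LOAD_FAST_LOAD_FAST p,t → push 6,21. Stack: [6, 21]
BINARY_OP * → 6 * 21 = 126. Stack: [126]
LOAD_FAST q → push 8. Stack: [126, 8]
BINARY_OP - → 126 - 8 = 118. Stack: [118]
STORE_FAST r → r=118. Stack: []
LOAD_FAST r → push 118. Stack: [118]
RETURN_VALUE → return 118.

118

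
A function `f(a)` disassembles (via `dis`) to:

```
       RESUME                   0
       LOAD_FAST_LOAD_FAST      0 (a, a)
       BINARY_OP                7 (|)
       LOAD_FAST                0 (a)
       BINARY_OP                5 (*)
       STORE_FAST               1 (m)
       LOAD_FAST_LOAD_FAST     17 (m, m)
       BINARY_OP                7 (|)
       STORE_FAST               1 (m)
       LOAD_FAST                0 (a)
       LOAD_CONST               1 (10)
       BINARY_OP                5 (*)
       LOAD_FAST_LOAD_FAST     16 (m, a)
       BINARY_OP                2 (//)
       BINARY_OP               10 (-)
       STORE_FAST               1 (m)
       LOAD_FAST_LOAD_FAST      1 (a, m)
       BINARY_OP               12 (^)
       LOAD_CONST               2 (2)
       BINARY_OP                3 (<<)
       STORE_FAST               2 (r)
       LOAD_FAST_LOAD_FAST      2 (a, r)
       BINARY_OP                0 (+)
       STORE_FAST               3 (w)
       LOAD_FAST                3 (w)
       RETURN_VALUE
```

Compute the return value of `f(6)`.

LOAD_FAST_LOAD_FAST a,a → push 6,6. Stack: [6, 6]
BINARY_OP | → 6 | 6 = 6. Stack: [6]
LOAD_FAST a → push 6. Stack: [6, 6]
BINARY_OP * → 6 * 6 = 36. Stack: [36]
STORE_FAST m → m=36. Stack: []
LOAD_FAST_LOAD_FAST m,m → push 36,36. Stack: [36, 36]
BINARY_OP | → 36 | 36 = 36. Stack: [36]
STORE_FAST m → m=36. Stack: []
LOAD_FAST a → push 6. Stack: [6]
LOAD_CONST → push 10. Stack: [6, 10]
BINARY_OP * → 6 * 10 = 60. Stack: [60]
LOAD_FAST_LOAD_FAST m,a → push 36,6. Stack: [60, 36, 6]
BINARY_OP // → 36 // 6 = 6. Stack: [60, 6]
BINARY_OP - → 60 - 6 = 54. Stack: [54]
STORE_FAST m → m=54. Stack: []
LOAD_FAST_LOAD_FAST a,m → push 6,54. Stack: [6, 54]
BINARY_OP ^ → 6 ^ 54 = 48. Stack: [48]
LOAD_CONST → push 2. Stack: [48, 2]
BINARY_OP << → 48 << 2 = 192. Stack: [192]
STORE_FAST r → r=192. Stack: []
LOAD_FAST_LOAD_FAST a,r → push 6,192. Stack: [6, 192]
BINARY_OP + → 6 + 192 = 198. Stack: [198]
STORE_FAST w → w=198. Stack: []
LOAD_FAST w → push 198. Stack: [198]
RETURN_VALUE → return 198.

198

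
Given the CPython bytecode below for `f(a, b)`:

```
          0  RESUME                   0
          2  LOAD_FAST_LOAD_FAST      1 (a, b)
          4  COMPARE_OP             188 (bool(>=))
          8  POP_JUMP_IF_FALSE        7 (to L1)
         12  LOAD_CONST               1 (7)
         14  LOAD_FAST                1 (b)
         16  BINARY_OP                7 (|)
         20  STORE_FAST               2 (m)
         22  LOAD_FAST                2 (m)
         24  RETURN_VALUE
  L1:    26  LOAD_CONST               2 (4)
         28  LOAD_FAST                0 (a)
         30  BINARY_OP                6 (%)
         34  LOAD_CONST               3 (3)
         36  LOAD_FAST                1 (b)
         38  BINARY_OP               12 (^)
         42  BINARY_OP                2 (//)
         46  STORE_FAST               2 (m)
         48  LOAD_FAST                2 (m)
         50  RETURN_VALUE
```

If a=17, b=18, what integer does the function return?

LOAD_FAST_LOAD_FAST a,b → push 17,18. Stack: [17, 18]
COMPARE_OP bool(>=) → 17 vs 18 = False. Stack: [False]
POP_JUMP_IF_FALSE → pop False; jump. Stack: []
LOAD_CONST → push 4. Stack: [4]
LOAD_FAST a → push 17. Stack: [4, 17]
BINARY_OP % → 4 % 17 = 4. Stack: [4]
LOAD_CONST → push 3. Stack: [4, 3]
LOAD_FAST b → push 18. Stack: [4, 3, 18]
BINARY_OP ^ → 3 ^ 18 = 17. Stack: [4, 17]
BINARY_OP // → 4 // 17 = 0. Stack: [0]
STORE_FAST m → m=0. Stack: []
LOAD_FAST m → push 0. Stack: [0]
RETURN_VALUE → return 0.

0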